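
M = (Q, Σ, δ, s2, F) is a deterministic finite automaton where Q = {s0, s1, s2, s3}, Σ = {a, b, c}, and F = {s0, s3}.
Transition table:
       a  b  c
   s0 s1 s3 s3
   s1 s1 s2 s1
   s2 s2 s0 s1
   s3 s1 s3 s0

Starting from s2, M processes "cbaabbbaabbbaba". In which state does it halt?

s2

s2 --c--> s1
s1 --b--> s2
s2 --a--> s2
s2 --a--> s2
s2 --b--> s0
s0 --b--> s3
s3 --b--> s3
s3 --a--> s1
s1 --a--> s1
s1 --b--> s2
s2 --b--> s0
s0 --b--> s3
s3 --a--> s1
s1 --b--> s2
s2 --a--> s2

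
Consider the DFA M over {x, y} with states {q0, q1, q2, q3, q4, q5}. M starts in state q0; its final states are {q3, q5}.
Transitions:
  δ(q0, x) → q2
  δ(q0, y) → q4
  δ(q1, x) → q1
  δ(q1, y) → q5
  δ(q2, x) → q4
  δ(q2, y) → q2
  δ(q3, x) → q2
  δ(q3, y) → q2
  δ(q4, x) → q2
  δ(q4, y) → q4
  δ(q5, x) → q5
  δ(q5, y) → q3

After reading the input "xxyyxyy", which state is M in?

q2

q0 --x--> q2
q2 --x--> q4
q4 --y--> q4
q4 --y--> q4
q4 --x--> q2
q2 --y--> q2
q2 --y--> q2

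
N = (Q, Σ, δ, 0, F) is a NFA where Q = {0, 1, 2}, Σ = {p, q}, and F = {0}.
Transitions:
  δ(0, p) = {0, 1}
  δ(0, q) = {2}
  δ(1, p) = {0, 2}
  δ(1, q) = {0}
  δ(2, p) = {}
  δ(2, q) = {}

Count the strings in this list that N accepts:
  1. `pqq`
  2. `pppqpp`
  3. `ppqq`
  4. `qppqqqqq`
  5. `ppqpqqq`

1

`pqq`: rejected
`pppqpp`: accepted
`ppqq`: rejected
`qppqqqqq`: rejected
`ppqpqqq`: rejected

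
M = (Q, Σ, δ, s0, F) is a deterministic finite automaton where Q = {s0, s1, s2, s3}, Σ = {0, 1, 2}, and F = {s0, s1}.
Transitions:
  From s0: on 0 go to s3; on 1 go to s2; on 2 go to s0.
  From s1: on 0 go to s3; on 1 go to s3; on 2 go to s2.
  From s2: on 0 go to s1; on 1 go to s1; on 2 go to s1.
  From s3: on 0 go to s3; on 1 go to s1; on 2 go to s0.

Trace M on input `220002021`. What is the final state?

s0 --2--> s0
s0 --2--> s0
s0 --0--> s3
s3 --0--> s3
s3 --0--> s3
s3 --2--> s0
s0 --0--> s3
s3 --2--> s0
s0 --1--> s2

s2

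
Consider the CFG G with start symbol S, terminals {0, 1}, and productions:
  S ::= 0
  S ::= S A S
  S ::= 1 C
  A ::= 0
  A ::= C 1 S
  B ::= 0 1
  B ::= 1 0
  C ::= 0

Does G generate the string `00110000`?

yes

S ⇒ SAS ⇒ 0AS ⇒ 0C1SS ⇒ 001SS ⇒ 0011CS ⇒ 00110S ⇒ 00110SAS ⇒ 001100AS ⇒ 0011000S ⇒ 00110000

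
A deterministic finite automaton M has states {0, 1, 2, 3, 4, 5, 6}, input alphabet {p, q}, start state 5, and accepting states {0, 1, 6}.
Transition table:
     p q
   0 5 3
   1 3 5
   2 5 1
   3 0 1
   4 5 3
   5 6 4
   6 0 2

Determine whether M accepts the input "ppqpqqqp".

accepted

5 --p--> 6
6 --p--> 0
0 --q--> 3
3 --p--> 0
0 --q--> 3
3 --q--> 1
1 --q--> 5
5 --p--> 6
End in state 6, which is an accepting state.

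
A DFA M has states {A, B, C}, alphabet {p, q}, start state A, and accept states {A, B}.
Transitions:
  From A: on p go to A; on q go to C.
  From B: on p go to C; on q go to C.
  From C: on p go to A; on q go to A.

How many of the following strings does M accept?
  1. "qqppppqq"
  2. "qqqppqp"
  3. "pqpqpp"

3

"qqppppqq": accepted
"qqqppqp": accepted
"pqpqpp": accepted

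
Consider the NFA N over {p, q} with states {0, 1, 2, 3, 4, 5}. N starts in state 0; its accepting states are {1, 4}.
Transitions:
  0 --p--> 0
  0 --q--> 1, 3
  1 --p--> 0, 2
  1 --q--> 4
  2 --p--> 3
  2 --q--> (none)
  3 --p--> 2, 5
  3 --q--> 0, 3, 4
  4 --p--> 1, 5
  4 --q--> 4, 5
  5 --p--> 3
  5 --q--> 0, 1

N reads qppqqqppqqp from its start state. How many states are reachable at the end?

5

Start: {0}
read q: {1, 3}
read p: {0, 2, 5}
read p: {0, 3}
read q: {0, 1, 3, 4}
read q: {0, 1, 3, 4, 5}
read q: {0, 1, 3, 4, 5}
read p: {0, 1, 2, 3, 5}
read p: {0, 2, 3, 5}
read q: {0, 1, 3, 4}
read q: {0, 1, 3, 4, 5}
read p: {0, 1, 2, 3, 5}
Final reachable set {0, 1, 2, 3, 5} has 5 states.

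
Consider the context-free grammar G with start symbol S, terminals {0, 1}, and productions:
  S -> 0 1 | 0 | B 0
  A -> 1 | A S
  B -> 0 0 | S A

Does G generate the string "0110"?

S ⇒ B0 ⇒ SA0 ⇒ 01A0 ⇒ 0110

yes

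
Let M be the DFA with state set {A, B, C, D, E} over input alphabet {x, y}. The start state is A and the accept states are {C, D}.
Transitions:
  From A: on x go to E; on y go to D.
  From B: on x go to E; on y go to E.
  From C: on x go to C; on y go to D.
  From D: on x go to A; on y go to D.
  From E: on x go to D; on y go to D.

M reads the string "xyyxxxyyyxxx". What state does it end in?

A --x--> E
E --y--> D
D --y--> D
D --x--> A
A --x--> E
E --x--> D
D --y--> D
D --y--> D
D --y--> D
D --x--> A
A --x--> E
E --x--> D

D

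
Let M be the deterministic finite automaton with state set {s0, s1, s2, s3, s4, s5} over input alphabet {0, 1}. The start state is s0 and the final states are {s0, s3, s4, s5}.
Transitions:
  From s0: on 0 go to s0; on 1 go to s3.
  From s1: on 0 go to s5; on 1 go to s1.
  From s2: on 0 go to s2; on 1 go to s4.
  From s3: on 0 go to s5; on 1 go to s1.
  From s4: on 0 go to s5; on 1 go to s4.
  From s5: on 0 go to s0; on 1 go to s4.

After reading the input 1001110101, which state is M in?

s0 --1--> s3
s3 --0--> s5
s5 --0--> s0
s0 --1--> s3
s3 --1--> s1
s1 --1--> s1
s1 --0--> s5
s5 --1--> s4
s4 --0--> s5
s5 --1--> s4

s4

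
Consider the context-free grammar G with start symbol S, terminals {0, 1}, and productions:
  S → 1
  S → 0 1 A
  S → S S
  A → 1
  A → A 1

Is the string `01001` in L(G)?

no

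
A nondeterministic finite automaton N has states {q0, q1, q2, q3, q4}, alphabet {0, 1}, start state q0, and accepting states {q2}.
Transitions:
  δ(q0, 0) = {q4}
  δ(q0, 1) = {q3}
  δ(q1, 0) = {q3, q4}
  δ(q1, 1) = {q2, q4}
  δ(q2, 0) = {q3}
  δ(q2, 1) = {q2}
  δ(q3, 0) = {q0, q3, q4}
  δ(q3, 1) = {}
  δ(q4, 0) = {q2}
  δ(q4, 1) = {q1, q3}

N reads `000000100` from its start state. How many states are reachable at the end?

Start: {q0}
read 0: {q4}
read 0: {q2}
read 0: {q3}
read 0: {q0, q3, q4}
read 0: {q0, q2, q3, q4}
read 0: {q0, q2, q3, q4}
read 1: {q1, q2, q3}
read 0: {q0, q3, q4}
read 0: {q0, q2, q3, q4}
Final reachable set {q0, q2, q3, q4} has 4 states.

4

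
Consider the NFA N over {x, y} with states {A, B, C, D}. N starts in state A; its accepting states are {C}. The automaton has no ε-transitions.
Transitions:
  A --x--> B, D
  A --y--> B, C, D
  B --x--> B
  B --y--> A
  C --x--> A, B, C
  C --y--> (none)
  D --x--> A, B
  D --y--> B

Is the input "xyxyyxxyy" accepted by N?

accepted

Start: {A}
read x: {B, D}
read y: {A, B}
read x: {B, D}
read y: {A, B}
read y: {A, B, C, D}
read x: {A, B, C, D}
read x: {A, B, C, D}
read y: {A, B, C, D}
read y: {A, B, C, D}
Reachable ∩ accepting = {C} — nonempty.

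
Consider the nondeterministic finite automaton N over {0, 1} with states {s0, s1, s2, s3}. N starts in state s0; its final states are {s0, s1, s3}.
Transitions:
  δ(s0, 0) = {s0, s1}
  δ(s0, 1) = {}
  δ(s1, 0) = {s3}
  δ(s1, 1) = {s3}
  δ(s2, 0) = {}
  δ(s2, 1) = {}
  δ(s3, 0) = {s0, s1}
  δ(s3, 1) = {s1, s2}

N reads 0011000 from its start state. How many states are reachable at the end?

Start: {s0}
read 0: {s0, s1}
read 0: {s0, s1, s3}
read 1: {s1, s2, s3}
read 1: {s1, s2, s3}
read 0: {s0, s1, s3}
read 0: {s0, s1, s3}
read 0: {s0, s1, s3}
Final reachable set {s0, s1, s3} has 3 states.

3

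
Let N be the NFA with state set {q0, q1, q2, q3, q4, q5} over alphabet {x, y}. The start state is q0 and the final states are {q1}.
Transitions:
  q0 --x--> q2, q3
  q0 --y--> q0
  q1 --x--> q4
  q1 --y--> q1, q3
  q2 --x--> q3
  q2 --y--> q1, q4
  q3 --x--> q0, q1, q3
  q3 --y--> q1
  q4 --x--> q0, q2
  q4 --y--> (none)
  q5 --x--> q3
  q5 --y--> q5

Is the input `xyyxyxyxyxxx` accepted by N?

Start: {q0}
read x: {q2, q3}
read y: {q1, q4}
read y: {q1, q3}
read x: {q0, q1, q3, q4}
read y: {q0, q1, q3}
read x: {q0, q1, q2, q3, q4}
read y: {q0, q1, q3, q4}
read x: {q0, q1, q2, q3, q4}
read y: {q0, q1, q3, q4}
read x: {q0, q1, q2, q3, q4}
read x: {q0, q1, q2, q3, q4}
read x: {q0, q1, q2, q3, q4}
Reachable ∩ accepting = {q1} — nonempty.

accepted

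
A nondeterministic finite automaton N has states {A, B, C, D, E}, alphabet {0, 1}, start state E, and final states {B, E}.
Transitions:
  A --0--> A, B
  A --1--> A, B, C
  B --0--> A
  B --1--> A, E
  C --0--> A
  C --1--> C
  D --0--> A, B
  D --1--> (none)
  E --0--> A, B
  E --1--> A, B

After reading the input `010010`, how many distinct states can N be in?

2

Start: {E}
read 0: {A, B}
read 1: {A, B, C, E}
read 0: {A, B}
read 0: {A, B}
read 1: {A, B, C, E}
read 0: {A, B}
Final reachable set {A, B} has 2 states.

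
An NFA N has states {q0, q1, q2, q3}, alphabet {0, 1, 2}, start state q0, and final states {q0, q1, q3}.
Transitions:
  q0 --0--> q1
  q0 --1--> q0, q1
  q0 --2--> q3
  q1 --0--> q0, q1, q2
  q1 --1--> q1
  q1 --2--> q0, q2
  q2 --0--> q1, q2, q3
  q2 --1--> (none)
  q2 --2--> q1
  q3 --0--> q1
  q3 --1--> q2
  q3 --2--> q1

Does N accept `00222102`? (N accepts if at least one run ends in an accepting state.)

Start: {q0}
read 0: {q1}
read 0: {q0, q1, q2}
read 2: {q0, q1, q2, q3}
read 2: {q0, q1, q2, q3}
read 2: {q0, q1, q2, q3}
read 1: {q0, q1, q2}
read 0: {q0, q1, q2, q3}
read 2: {q0, q1, q2, q3}
Reachable ∩ accepting = {q0, q1, q3} — nonempty.

accepted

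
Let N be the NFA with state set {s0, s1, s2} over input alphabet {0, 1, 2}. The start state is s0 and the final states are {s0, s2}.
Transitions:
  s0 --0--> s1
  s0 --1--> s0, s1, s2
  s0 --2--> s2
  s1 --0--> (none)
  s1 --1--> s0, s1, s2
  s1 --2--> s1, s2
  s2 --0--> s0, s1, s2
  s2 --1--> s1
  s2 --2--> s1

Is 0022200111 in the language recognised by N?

Start: {s0}
read 0: {s1}
read 0: {}
The reachable set is empty and stays empty for the remaining 8 symbols.
Reachable ∩ accepting = {} — empty.

rejected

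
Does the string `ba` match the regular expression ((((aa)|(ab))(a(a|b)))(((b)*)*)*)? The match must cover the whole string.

No split of ba into u·v has (((aa)|(ab))(a(a|b))) matching u and (((b)*)*)* matching v.

no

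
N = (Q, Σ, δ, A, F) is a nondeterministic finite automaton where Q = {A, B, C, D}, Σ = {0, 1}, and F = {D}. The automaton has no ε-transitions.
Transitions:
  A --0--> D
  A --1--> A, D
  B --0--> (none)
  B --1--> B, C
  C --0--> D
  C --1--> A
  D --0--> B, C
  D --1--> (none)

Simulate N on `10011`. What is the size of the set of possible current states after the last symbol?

4

Start: {A}
read 1: {A, D}
read 0: {B, C, D}
read 0: {B, C, D}
read 1: {A, B, C}
read 1: {A, B, C, D}
Final reachable set {A, B, C, D} has 4 states.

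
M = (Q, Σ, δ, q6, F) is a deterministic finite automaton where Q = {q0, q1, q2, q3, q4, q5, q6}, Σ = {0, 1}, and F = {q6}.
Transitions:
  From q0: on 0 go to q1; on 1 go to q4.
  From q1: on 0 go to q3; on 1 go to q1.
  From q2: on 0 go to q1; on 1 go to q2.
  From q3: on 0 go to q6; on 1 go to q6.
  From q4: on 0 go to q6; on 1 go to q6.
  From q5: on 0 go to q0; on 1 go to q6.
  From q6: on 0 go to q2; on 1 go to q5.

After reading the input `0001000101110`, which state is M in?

q6 --0--> q2
q2 --0--> q1
q1 --0--> q3
q3 --1--> q6
q6 --0--> q2
q2 --0--> q1
q1 --0--> q3
q3 --1--> q6
q6 --0--> q2
q2 --1--> q2
q2 --1--> q2
q2 --1--> q2
q2 --0--> q1

q1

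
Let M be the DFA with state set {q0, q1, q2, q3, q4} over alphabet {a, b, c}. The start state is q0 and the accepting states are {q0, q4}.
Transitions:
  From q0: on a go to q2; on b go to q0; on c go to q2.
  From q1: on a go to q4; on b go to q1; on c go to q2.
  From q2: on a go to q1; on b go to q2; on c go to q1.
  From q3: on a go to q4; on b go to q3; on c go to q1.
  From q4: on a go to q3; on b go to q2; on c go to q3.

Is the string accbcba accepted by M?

q0 --a--> q2
q2 --c--> q1
q1 --c--> q2
q2 --b--> q2
q2 --c--> q1
q1 --b--> q1
q1 --a--> q4
End in state q4, which is an accepting state.

accepted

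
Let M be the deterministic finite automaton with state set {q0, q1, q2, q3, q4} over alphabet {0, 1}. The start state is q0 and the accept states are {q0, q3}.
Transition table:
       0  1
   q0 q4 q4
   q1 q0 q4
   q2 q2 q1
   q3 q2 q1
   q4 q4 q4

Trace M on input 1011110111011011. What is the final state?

q0 --1--> q4
q4 --0--> q4
q4 --1--> q4
q4 --1--> q4
q4 --1--> q4
q4 --1--> q4
q4 --0--> q4
q4 --1--> q4
q4 --1--> q4
q4 --1--> q4
q4 --0--> q4
q4 --1--> q4
q4 --1--> q4
q4 --0--> q4
q4 --1--> q4
q4 --1--> q4

q4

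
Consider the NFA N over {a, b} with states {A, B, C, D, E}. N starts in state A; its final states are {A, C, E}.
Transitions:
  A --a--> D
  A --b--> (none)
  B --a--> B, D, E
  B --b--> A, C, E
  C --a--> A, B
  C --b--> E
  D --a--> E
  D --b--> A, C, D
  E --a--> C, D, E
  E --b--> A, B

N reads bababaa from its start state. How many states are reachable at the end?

Start: {A}
read b: {}
The reachable set is empty and stays empty for the remaining 6 symbols.
Final reachable set {} has 0 states.

0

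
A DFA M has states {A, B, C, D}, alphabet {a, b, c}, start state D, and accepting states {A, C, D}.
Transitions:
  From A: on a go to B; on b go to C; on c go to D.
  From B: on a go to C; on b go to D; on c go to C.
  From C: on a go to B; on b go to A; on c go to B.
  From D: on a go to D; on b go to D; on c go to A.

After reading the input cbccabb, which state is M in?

D --c--> A
A --b--> C
C --c--> B
B --c--> C
C --a--> B
B --b--> D
D --b--> D

D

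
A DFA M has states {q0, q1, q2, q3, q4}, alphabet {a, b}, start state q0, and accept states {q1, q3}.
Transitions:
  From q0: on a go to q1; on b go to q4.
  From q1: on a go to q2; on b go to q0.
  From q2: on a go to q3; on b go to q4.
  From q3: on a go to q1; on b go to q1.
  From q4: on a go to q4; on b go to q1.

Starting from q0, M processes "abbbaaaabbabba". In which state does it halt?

q0 --a--> q1
q1 --b--> q0
q0 --b--> q4
q4 --b--> q1
q1 --a--> q2
q2 --a--> q3
q3 --a--> q1
q1 --a--> q2
q2 --b--> q4
q4 --b--> q1
q1 --a--> q2
q2 --b--> q4
q4 --b--> q1
q1 --a--> q2

q2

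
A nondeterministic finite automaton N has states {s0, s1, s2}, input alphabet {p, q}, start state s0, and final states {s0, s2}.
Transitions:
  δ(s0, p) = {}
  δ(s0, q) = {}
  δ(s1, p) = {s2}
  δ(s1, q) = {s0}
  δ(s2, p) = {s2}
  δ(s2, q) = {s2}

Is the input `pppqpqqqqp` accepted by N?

Start: {s0}
read p: {}
The reachable set is empty and stays empty for the remaining 9 symbols.
Reachable ∩ accepting = {} — empty.

rejected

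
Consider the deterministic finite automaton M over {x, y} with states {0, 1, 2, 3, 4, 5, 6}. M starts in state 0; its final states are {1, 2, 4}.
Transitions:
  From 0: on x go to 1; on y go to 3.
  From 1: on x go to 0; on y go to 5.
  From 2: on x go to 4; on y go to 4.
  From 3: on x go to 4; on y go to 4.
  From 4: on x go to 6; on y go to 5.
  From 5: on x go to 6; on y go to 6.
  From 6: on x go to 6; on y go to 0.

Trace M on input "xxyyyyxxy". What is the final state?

0

0 --x--> 1
1 --x--> 0
0 --y--> 3
3 --y--> 4
4 --y--> 5
5 --y--> 6
6 --x--> 6
6 --x--> 6
6 --y--> 0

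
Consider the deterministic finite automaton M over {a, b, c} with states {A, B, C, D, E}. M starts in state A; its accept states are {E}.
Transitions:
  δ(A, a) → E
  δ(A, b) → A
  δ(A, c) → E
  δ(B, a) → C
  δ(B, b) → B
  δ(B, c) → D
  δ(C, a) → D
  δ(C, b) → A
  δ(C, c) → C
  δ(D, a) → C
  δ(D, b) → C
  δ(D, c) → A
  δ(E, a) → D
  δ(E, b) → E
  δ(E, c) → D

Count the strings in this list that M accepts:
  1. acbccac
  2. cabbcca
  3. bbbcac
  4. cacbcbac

acbccac: rejected
cabbcca: rejected
bbbcac: rejected
cacbcbac: rejected

0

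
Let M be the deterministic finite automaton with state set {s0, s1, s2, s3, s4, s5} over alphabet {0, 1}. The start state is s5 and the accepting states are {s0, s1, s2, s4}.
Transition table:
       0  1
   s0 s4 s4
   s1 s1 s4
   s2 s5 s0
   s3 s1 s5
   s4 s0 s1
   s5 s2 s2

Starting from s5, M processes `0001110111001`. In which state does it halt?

s5 --0--> s2
s2 --0--> s5
s5 --0--> s2
s2 --1--> s0
s0 --1--> s4
s4 --1--> s1
s1 --0--> s1
s1 --1--> s4
s4 --1--> s1
s1 --1--> s4
s4 --0--> s0
s0 --0--> s4
s4 --1--> s1

s1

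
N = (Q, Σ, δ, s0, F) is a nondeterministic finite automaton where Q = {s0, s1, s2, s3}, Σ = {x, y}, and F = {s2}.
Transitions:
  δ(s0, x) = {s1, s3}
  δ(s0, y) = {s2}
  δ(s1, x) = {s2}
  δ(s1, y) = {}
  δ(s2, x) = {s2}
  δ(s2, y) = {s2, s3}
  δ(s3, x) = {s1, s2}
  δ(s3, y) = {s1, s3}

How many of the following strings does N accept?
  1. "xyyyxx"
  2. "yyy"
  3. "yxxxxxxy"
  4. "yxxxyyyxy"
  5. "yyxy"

"xyyyxx": accepted
"yyy": accepted
"yxxxxxxy": accepted
"yxxxyyyxy": accepted
"yyxy": accepted

5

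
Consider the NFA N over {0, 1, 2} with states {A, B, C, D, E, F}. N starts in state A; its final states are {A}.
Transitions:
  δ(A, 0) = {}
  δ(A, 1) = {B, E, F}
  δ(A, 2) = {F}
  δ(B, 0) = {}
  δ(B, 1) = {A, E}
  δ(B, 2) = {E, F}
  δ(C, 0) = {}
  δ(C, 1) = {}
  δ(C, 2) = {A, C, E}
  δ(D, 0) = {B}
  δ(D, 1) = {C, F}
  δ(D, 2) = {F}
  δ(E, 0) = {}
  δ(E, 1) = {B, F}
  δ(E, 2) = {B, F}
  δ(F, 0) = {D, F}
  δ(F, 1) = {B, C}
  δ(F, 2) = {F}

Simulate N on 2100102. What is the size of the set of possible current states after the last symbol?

Start: {A}
read 2: {F}
read 1: {B, C}
read 0: {}
The reachable set is empty and stays empty for the remaining 4 symbols.
Final reachable set {} has 0 states.

0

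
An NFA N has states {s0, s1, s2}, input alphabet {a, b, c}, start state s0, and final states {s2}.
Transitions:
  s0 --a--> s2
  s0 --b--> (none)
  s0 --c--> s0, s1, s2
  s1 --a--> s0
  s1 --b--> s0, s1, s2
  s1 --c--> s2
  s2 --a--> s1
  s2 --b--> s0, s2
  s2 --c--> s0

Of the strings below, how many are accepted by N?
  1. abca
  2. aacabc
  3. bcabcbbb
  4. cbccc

3

abca: accepted
aacabc: accepted
bcabcbbb: rejected
cbccc: accepted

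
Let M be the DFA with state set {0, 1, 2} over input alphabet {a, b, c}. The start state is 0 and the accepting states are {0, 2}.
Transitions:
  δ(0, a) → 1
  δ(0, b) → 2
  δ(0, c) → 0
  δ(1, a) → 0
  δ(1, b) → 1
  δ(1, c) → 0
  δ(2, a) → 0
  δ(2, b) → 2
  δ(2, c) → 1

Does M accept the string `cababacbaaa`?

0 --c--> 0
0 --a--> 1
1 --b--> 1
1 --a--> 0
0 --b--> 2
2 --a--> 0
0 --c--> 0
0 --b--> 2
2 --a--> 0
0 --a--> 1
1 --a--> 0
End in state 0, which is an accepting state.

accepted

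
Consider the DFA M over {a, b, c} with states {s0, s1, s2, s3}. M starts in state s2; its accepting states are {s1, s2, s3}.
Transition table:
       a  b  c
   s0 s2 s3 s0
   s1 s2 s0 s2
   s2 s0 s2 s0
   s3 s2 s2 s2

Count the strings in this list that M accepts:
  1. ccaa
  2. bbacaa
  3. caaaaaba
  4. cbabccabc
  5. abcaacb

1

ccaa: rejected
bbacaa: rejected
caaaaaba: rejected
cbabccabc: rejected
abcaacb: accepted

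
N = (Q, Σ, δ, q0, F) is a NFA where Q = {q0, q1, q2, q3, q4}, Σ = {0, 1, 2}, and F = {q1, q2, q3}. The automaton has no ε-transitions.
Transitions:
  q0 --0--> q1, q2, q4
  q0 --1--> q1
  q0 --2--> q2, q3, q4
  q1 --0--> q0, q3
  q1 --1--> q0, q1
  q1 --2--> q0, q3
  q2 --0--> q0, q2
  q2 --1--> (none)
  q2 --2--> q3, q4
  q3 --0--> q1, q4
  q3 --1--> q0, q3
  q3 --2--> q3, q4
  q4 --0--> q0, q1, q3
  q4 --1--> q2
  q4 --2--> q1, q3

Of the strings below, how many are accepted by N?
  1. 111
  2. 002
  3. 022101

3

111: accepted
002: accepted
022101: accepted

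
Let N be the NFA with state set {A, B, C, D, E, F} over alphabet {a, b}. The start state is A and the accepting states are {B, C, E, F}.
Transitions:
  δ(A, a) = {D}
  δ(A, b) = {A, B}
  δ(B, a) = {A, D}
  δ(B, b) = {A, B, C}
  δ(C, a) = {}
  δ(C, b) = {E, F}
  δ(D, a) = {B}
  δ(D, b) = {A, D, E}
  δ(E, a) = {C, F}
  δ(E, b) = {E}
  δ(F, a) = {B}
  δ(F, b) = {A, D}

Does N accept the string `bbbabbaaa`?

Start: {A}
read b: {A, B}
read b: {A, B, C}
read b: {A, B, C, E, F}
read a: {A, B, C, D, F}
read b: {A, B, C, D, E, F}
read b: {A, B, C, D, E, F}
read a: {A, B, C, D, F}
read a: {A, B, D}
read a: {A, B, D}
Reachable ∩ accepting = {B} — nonempty.

accepted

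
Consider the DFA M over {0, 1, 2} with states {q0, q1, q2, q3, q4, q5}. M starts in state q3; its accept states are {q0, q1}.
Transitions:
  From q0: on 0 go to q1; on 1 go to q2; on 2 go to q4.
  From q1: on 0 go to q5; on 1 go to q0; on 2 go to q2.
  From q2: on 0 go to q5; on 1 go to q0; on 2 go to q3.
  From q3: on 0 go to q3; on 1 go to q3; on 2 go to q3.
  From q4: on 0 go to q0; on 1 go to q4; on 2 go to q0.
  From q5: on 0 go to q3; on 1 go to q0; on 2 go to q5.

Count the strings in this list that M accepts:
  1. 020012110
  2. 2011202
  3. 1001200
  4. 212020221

020012110: rejected
2011202: rejected
1001200: rejected
212020221: rejected

0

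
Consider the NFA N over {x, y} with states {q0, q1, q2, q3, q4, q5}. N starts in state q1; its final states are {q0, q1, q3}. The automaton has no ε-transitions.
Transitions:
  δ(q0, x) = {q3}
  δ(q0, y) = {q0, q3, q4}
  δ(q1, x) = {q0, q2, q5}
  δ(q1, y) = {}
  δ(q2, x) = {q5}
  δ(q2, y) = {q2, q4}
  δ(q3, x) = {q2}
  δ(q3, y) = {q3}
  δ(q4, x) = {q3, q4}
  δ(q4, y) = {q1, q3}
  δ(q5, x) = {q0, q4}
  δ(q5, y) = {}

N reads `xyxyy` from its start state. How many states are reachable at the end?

Start: {q1}
read x: {q0, q2, q5}
read y: {q0, q2, q3, q4}
read x: {q2, q3, q4, q5}
read y: {q1, q2, q3, q4}
read y: {q1, q2, q3, q4}
Final reachable set {q1, q2, q3, q4} has 4 states.

4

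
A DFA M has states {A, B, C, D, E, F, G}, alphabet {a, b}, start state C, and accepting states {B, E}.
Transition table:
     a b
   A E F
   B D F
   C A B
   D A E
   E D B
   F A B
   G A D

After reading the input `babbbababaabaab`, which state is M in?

C --b--> B
B --a--> D
D --b--> E
E --b--> B
B --b--> F
F --a--> A
A --b--> F
F --a--> A
A --b--> F
F --a--> A
A --a--> E
E --b--> B
B --a--> D
D --a--> A
A --b--> F

F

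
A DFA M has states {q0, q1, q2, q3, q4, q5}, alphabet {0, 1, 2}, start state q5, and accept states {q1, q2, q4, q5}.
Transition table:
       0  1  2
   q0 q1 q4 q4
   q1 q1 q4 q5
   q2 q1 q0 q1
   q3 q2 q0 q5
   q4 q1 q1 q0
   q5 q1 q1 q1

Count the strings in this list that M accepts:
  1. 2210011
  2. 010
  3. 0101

3

2210011: accepted
010: accepted
0101: accepted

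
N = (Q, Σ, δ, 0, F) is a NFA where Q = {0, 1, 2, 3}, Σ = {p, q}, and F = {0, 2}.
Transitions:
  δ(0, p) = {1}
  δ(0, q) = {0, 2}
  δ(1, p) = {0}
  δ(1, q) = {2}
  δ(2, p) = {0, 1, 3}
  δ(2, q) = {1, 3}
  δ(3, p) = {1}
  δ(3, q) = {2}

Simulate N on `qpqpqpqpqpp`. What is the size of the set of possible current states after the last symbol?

Start: {0}
read q: {0, 2}
read p: {0, 1, 3}
read q: {0, 2}
read p: {0, 1, 3}
read q: {0, 2}
read p: {0, 1, 3}
read q: {0, 2}
read p: {0, 1, 3}
read q: {0, 2}
read p: {0, 1, 3}
read p: {0, 1}
Final reachable set {0, 1} has 2 states.

2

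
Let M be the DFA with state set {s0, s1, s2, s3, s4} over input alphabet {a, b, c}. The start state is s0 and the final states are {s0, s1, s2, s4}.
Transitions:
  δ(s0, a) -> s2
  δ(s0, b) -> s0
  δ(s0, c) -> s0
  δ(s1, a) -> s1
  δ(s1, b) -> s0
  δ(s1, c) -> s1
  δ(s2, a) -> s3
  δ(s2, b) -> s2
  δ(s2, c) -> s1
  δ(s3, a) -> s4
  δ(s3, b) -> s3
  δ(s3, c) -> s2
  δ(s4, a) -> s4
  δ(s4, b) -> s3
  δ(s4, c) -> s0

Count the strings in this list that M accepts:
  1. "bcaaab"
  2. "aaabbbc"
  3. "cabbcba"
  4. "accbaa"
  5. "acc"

3

"bcaaab": rejected
"aaabbbc": accepted
"cabbcba": accepted
"accbaa": rejected
"acc": accepted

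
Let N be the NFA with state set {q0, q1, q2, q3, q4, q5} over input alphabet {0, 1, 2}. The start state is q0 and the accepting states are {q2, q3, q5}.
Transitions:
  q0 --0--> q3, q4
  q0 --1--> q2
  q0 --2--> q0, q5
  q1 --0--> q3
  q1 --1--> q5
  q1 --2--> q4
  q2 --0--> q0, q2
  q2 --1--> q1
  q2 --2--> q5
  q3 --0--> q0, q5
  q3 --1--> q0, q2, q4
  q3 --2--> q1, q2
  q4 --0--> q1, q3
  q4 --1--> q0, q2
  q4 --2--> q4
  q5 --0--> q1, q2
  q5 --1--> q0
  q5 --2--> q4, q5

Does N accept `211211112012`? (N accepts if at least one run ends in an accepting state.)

Start: {q0}
read 2: {q0, q5}
read 1: {q0, q2}
read 1: {q1, q2}
read 2: {q4, q5}
read 1: {q0, q2}
read 1: {q1, q2}
read 1: {q1, q5}
read 1: {q0, q5}
read 2: {q0, q4, q5}
read 0: {q1, q2, q3, q4}
read 1: {q0, q1, q2, q4, q5}
read 2: {q0, q4, q5}
Reachable ∩ accepting = {q5} — nonempty.

accepted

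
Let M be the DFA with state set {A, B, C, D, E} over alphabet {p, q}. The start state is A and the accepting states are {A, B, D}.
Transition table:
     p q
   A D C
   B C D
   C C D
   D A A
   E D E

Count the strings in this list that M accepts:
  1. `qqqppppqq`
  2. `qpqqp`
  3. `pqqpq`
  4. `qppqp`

`qqqppppqq`: accepted
`qpqqp`: accepted
`pqqpq`: accepted
`qppqp`: accepted

4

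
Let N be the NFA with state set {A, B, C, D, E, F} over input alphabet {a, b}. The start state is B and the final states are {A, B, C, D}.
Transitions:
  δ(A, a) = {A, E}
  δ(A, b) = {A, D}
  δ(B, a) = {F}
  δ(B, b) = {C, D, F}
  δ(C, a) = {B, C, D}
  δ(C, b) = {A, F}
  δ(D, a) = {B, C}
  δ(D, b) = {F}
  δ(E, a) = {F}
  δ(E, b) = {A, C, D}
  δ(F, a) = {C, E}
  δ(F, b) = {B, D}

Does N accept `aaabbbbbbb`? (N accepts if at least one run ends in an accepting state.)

Start: {B}
read a: {F}
read a: {C, E}
read a: {B, C, D, F}
read b: {A, B, C, D, F}
read b: {A, B, C, D, F}
read b: {A, B, C, D, F}
read b: {A, B, C, D, F}
read b: {A, B, C, D, F}
read b: {A, B, C, D, F}
read b: {A, B, C, D, F}
Reachable ∩ accepting = {A, B, C, D} — nonempty.

accepted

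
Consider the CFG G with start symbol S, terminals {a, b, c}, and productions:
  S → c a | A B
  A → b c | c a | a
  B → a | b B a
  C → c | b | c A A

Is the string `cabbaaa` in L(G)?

yes

S ⇒ AB ⇒ caB ⇒ cabBa ⇒ cabbBaa ⇒ cabbaaa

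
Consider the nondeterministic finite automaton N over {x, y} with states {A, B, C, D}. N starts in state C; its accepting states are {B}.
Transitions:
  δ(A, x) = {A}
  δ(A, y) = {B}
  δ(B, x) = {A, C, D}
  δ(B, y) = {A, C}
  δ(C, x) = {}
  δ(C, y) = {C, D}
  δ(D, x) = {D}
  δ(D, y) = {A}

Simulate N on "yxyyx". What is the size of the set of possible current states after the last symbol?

3

Start: {C}
read y: {C, D}
read x: {D}
read y: {A}
read y: {B}
read x: {A, C, D}
Final reachable set {A, C, D} has 3 states.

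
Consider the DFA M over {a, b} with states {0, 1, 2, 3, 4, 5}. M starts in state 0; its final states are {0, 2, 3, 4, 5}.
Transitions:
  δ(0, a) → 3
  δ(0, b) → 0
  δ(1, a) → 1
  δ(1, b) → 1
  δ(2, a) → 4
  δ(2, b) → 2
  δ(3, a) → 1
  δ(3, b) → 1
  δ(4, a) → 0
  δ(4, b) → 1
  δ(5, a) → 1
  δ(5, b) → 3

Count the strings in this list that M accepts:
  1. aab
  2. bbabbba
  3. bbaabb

0

aab: rejected
bbabbba: rejected
bbaabb: rejected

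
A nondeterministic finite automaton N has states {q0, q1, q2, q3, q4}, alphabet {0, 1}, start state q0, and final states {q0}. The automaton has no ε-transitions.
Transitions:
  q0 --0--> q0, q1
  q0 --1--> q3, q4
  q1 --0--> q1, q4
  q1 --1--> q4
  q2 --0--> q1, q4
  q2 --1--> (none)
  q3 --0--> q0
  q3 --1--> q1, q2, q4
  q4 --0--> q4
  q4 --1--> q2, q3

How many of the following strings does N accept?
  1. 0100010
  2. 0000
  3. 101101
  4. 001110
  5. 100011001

0100010: accepted
0000: accepted
101101: rejected
001110: accepted
100011001: rejected

3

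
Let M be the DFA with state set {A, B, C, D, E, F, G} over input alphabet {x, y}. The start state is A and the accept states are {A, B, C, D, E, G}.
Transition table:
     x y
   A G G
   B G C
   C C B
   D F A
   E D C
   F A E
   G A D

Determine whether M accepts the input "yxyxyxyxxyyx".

A --y--> G
G --x--> A
A --y--> G
G --x--> A
A --y--> G
G --x--> A
A --y--> G
G --x--> A
A --x--> G
G --y--> D
D --y--> A
A --x--> G
End in state G, which is an accepting state.

accepted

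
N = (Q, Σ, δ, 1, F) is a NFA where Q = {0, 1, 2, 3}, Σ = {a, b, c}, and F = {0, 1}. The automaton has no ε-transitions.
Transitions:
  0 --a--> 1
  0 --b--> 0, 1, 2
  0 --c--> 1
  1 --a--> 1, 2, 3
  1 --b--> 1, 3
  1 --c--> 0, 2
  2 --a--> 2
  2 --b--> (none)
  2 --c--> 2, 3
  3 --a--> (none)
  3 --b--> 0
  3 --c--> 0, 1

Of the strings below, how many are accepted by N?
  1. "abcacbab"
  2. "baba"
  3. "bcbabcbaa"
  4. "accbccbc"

4

"abcacbab": accepted
"baba": accepted
"bcbabcbaa": accepted
"accbccbc": accepted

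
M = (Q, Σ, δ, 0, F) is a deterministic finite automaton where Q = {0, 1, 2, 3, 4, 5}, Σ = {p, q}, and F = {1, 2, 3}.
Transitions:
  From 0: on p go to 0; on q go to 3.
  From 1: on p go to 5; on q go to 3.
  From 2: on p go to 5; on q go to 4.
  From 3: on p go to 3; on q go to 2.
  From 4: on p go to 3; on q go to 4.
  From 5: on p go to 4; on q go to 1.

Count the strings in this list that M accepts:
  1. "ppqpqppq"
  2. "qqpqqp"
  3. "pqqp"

1

"ppqpqppq": rejected
"qqpqqp": accepted
"pqqp": rejected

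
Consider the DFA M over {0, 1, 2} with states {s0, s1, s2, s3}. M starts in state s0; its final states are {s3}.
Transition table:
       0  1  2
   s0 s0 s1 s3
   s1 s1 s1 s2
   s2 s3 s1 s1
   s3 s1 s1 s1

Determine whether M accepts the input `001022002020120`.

s0 --0--> s0
s0 --0--> s0
s0 --1--> s1
s1 --0--> s1
s1 --2--> s2
s2 --2--> s1
s1 --0--> s1
s1 --0--> s1
s1 --2--> s2
s2 --0--> s3
s3 --2--> s1
s1 --0--> s1
s1 --1--> s1
s1 --2--> s2
s2 --0--> s3
End in state s3, which is an accepting state.

accepted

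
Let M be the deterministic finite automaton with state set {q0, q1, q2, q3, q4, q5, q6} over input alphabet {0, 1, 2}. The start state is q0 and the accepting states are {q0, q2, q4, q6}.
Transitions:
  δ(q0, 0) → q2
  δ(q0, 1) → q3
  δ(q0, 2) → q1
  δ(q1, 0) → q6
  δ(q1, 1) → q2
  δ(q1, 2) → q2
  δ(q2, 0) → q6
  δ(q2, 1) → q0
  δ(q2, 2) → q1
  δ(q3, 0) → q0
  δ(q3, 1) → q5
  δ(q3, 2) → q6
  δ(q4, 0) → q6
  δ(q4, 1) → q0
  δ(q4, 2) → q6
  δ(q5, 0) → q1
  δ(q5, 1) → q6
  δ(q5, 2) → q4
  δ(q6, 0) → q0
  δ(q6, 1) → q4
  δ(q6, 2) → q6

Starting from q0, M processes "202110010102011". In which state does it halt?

q5

q0 --2--> q1
q1 --0--> q6
q6 --2--> q6
q6 --1--> q4
q4 --1--> q0
q0 --0--> q2
q2 --0--> q6
q6 --1--> q4
q4 --0--> q6
q6 --1--> q4
q4 --0--> q6
q6 --2--> q6
q6 --0--> q0
q0 --1--> q3
q3 --1--> q5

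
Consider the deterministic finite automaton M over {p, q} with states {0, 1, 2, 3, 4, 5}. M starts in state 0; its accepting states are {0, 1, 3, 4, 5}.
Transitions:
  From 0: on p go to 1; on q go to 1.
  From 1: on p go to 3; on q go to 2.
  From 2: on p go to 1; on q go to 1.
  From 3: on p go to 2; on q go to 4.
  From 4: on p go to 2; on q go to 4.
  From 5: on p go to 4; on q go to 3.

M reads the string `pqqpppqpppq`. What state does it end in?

0 --p--> 1
1 --q--> 2
2 --q--> 1
1 --p--> 3
3 --p--> 2
2 --p--> 1
1 --q--> 2
2 --p--> 1
1 --p--> 3
3 --p--> 2
2 --q--> 1

1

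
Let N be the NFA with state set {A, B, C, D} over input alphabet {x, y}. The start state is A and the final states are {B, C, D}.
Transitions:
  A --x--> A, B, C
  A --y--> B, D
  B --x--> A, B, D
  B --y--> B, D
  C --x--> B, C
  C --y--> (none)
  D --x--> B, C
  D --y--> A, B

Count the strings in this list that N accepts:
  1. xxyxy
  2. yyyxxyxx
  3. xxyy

xxyxy: accepted
yyyxxyxx: accepted
xxyy: accepted

3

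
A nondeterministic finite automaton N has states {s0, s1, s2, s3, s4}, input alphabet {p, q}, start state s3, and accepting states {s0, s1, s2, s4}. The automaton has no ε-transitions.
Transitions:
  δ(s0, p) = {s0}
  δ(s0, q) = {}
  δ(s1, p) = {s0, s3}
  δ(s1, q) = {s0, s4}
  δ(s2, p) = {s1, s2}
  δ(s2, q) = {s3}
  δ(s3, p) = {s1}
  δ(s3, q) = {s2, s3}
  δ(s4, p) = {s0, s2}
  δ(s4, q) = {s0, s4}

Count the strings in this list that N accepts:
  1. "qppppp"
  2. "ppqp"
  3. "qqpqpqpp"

"qppppp": accepted
"ppqp": accepted
"qqpqpqpp": accepted

3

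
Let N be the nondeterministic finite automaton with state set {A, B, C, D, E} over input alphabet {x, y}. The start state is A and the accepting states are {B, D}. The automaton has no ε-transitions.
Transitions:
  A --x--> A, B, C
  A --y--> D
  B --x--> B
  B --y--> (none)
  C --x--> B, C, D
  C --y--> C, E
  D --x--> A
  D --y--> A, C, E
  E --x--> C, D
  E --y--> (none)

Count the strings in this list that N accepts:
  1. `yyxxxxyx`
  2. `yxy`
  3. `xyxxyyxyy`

3

`yyxxxxyx`: accepted
`yxy`: accepted
`xyxxyyxyy`: accepted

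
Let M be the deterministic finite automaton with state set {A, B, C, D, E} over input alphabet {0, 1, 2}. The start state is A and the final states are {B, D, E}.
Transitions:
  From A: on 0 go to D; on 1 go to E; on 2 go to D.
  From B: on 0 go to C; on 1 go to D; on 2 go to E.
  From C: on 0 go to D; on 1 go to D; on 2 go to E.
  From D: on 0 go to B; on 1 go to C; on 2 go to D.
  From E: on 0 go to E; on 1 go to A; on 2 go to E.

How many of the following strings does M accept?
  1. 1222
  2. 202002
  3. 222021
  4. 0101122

3

1222: accepted
202002: accepted
222021: rejected
0101122: accepted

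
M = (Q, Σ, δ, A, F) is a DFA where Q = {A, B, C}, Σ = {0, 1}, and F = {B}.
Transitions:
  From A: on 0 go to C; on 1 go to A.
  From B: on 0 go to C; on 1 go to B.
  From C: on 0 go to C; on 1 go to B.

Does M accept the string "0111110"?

rejected

A --0--> C
C --1--> B
B --1--> B
B --1--> B
B --1--> B
B --1--> B
B --0--> C
End in state C, which is not an accepting state.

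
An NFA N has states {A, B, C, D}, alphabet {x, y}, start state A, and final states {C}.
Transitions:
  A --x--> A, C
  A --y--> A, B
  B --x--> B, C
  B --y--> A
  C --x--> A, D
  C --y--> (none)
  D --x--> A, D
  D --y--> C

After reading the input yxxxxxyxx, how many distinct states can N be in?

4

Start: {A}
read y: {A, B}
read x: {A, B, C}
read x: {A, B, C, D}
read x: {A, B, C, D}
read x: {A, B, C, D}
read x: {A, B, C, D}
read y: {A, B, C}
read x: {A, B, C, D}
read x: {A, B, C, D}
Final reachable set {A, B, C, D} has 4 states.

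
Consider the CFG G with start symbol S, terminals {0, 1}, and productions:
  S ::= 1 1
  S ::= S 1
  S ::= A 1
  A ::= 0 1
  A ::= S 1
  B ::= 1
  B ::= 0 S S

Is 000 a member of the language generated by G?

no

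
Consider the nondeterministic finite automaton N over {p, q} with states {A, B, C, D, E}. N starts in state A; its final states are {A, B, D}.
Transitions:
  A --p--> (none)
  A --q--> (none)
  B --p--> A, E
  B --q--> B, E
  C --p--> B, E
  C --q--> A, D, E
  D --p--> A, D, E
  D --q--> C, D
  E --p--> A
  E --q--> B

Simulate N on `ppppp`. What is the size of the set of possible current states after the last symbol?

0

Start: {A}
read p: {}
The reachable set is empty and stays empty for the remaining 4 symbols.
Final reachable set {} has 0 states.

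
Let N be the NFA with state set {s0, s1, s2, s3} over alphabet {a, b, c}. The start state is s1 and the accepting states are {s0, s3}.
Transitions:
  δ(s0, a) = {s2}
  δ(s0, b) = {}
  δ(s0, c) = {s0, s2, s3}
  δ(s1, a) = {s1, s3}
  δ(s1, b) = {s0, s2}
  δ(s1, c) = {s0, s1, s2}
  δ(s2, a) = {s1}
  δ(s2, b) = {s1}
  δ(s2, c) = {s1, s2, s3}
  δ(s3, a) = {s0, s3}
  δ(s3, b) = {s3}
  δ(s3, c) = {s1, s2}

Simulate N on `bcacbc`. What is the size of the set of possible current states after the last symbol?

4

Start: {s1}
read b: {s0, s2}
read c: {s0, s1, s2, s3}
read a: {s0, s1, s2, s3}
read c: {s0, s1, s2, s3}
read b: {s0, s1, s2, s3}
read c: {s0, s1, s2, s3}
Final reachable set {s0, s1, s2, s3} has 4 states.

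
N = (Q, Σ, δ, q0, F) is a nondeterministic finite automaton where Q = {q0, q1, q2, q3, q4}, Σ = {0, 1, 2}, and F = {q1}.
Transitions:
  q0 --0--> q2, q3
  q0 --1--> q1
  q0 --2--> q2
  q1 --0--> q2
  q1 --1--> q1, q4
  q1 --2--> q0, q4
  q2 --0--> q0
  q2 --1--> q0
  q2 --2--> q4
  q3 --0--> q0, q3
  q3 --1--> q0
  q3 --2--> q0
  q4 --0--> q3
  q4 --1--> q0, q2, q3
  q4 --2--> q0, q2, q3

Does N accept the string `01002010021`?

Start: {q0}
read 0: {q2, q3}
read 1: {q0}
read 0: {q2, q3}
read 0: {q0, q3}
read 2: {q0, q2}
read 0: {q0, q2, q3}
read 1: {q0, q1}
read 0: {q2, q3}
read 0: {q0, q3}
read 2: {q0, q2}
read 1: {q0, q1}
Reachable ∩ accepting = {q1} — nonempty.

accepted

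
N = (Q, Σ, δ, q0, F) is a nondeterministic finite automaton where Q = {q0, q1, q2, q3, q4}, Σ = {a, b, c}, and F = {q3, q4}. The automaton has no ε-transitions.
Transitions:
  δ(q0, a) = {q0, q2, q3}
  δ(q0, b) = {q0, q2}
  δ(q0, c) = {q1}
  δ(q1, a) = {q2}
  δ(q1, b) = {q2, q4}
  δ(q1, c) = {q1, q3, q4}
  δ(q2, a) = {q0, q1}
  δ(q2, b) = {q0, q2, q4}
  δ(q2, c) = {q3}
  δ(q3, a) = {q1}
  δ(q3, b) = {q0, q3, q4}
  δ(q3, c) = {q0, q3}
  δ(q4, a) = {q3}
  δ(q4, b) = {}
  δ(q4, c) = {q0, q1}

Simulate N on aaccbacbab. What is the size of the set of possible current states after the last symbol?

Start: {q0}
read a: {q0, q2, q3}
read a: {q0, q1, q2, q3}
read c: {q0, q1, q3, q4}
read c: {q0, q1, q3, q4}
read b: {q0, q2, q3, q4}
read a: {q0, q1, q2, q3}
read c: {q0, q1, q3, q4}
read b: {q0, q2, q3, q4}
read a: {q0, q1, q2, q3}
read b: {q0, q2, q3, q4}
Final reachable set {q0, q2, q3, q4} has 4 states.

4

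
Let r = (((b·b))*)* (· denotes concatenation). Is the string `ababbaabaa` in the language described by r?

ababbaabaa cannot be split into zero or more pieces each matching ((b·b))*.

no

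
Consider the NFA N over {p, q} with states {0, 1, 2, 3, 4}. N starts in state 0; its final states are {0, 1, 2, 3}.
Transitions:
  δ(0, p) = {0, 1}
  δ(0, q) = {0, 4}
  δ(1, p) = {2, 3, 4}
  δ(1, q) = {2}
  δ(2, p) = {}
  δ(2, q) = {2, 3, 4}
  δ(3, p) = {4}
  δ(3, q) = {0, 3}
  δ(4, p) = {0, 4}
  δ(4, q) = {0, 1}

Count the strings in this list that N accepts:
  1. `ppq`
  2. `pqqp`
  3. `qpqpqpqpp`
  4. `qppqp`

4

`ppq`: accepted
`pqqp`: accepted
`qpqpqpqpp`: accepted
`qppqp`: accepted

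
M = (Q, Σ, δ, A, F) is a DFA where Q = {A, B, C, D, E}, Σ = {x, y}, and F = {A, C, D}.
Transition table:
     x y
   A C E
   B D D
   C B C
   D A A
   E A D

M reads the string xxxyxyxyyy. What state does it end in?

E

A --x--> C
C --x--> B
B --x--> D
D --y--> A
A --x--> C
C --y--> C
C --x--> B
B --y--> D
D --y--> A
A --y--> E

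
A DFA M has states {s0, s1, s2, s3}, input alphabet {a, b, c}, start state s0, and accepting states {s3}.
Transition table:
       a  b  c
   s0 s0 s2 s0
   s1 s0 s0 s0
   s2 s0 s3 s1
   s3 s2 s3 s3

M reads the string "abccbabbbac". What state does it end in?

s0 --a--> s0
s0 --b--> s2
s2 --c--> s1
s1 --c--> s0
s0 --b--> s2
s2 --a--> s0
s0 --b--> s2
s2 --b--> s3
s3 --b--> s3
s3 --a--> s2
s2 --c--> s1

s1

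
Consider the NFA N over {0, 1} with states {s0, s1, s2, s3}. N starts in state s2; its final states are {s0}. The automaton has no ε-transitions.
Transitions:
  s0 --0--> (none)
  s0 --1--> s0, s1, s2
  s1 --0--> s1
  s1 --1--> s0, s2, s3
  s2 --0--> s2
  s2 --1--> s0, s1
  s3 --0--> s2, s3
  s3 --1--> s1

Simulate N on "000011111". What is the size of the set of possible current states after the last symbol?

Start: {s2}
read 0: {s2}
read 0: {s2}
read 0: {s2}
read 0: {s2}
read 1: {s0, s1}
read 1: {s0, s1, s2, s3}
read 1: {s0, s1, s2, s3}
read 1: {s0, s1, s2, s3}
read 1: {s0, s1, s2, s3}
Final reachable set {s0, s1, s2, s3} has 4 states.

4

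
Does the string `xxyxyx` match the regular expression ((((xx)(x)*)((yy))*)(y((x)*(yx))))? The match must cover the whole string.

Split as xx·yxyx: (((xx)(x)*)((yy))*) matches xx and (y((x)*(yx))) matches yxyx.

yes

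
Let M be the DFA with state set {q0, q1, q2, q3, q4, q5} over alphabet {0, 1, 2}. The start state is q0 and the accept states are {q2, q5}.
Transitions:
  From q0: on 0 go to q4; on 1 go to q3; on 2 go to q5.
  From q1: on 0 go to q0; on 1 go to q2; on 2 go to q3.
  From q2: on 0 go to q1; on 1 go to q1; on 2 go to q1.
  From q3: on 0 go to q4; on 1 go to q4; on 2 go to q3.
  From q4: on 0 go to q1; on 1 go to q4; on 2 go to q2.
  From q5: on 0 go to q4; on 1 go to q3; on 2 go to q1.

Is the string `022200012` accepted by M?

rejected

q0 --0--> q4
q4 --2--> q2
q2 --2--> q1
q1 --2--> q3
q3 --0--> q4
q4 --0--> q1
q1 --0--> q0
q0 --1--> q3
q3 --2--> q3
End in state q3, which is not an accepting state.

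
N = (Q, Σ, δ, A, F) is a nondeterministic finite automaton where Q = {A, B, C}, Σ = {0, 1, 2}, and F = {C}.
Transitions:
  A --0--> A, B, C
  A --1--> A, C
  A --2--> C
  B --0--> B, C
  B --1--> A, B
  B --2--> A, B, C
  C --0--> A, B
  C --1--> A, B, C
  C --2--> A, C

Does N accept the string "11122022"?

accepted

Start: {A}
read 1: {A, C}
read 1: {A, B, C}
read 1: {A, B, C}
read 2: {A, B, C}
read 2: {A, B, C}
read 0: {A, B, C}
read 2: {A, B, C}
read 2: {A, B, C}
Reachable ∩ accepting = {C} — nonempty.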